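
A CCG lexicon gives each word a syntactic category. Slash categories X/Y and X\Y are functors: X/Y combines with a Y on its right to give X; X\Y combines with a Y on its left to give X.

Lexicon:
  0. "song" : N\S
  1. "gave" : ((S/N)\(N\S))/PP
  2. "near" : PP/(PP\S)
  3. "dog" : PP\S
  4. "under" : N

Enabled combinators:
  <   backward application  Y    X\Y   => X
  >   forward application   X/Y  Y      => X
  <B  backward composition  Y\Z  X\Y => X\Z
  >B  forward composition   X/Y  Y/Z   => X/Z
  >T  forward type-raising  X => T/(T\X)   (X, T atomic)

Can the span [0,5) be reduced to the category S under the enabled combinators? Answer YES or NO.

YES

[0,5] S   >
  [0,4] S/N   <
    [0,1] "song" : N\S
    [1,4] (S/N)\(N\S)   >
      [1,2] "gave" : ((S/N)\(N\S))/PP
      [2,4] PP   >
        [2,3] "near" : PP/(PP\S)
        [3,4] "dog" : PP\S
  [4,5] "under" : N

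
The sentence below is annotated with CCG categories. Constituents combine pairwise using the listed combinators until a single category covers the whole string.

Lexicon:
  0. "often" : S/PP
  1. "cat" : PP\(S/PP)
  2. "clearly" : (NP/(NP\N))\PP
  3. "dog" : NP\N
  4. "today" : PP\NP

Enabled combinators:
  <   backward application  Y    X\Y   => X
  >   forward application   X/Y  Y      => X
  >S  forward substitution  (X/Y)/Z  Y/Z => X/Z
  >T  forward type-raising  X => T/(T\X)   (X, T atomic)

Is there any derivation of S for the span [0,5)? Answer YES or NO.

S/PP PP\(S/PP) (NP/(NP\N))\PP NP\N PP\NP
CKY chart[0,5] = {N/(N\PP), NP/(NP\PP), PP, PP/(PP\PP), S/(S\PP)}; S ∉ chart

NO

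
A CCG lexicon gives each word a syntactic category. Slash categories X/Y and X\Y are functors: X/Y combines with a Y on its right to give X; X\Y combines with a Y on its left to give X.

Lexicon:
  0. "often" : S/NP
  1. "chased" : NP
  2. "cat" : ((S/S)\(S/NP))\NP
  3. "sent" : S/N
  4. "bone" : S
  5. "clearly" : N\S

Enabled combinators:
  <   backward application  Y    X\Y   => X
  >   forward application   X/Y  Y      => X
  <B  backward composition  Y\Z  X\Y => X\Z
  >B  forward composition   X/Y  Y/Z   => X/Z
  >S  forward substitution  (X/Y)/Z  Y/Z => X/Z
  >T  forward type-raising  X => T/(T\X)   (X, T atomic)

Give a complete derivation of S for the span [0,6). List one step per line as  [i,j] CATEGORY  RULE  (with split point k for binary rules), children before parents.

[0,6] S   >
  [0,4] S/N   >B
    [0,3] S/S   <
      [0,1] "often" : S/NP
      [1,3] (S/S)\(S/NP)   <
        [1,2] "chased" : NP
        [2,3] "cat" : ((S/S)\(S/NP))\NP
    [3,4] "sent" : S/N
  [4,6] N   <
    [4,5] "bone" : S
    [5,6] "clearly" : N\S

[0,1] S/NP  lex  "often"
[1,2] NP  lex  "chased"
[2,3] ((S/S)\(S/NP))\NP  lex  "cat"
[1,3] (S/S)\(S/NP)  <  k=2
[0,3] S/S  <  k=1
[3,4] S/N  lex  "sent"
[0,4] S/N  >B  k=3
[4,5] S  lex  "bone"
[5,6] N\S  lex  "clearly"
[4,6] N  <  k=5
[0,6] S  >  k=4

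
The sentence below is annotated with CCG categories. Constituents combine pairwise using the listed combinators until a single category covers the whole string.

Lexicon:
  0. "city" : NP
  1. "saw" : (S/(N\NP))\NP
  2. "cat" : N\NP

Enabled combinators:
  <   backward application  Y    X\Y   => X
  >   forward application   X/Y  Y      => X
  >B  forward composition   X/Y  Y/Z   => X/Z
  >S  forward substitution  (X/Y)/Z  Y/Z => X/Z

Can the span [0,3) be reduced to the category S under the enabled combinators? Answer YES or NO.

YES

[0,3] S   >
  [0,2] S/(N\NP)   <
    [0,1] "city" : NP
    [1,2] "saw" : (S/(N\NP))\NP
  [2,3] "cat" : N\NP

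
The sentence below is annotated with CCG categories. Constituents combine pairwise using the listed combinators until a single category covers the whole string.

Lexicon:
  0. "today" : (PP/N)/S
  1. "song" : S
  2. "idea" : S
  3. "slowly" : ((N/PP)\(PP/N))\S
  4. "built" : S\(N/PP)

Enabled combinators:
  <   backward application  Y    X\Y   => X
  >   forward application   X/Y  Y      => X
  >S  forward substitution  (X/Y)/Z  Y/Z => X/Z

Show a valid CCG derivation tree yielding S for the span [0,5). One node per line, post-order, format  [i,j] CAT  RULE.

[0,5] S   <
  [0,4] N/PP   <
    [0,2] PP/N   >
      [0,1] "today" : (PP/N)/S
      [1,2] "song" : S
    [2,4] (N/PP)\(PP/N)   <
      [2,3] "idea" : S
      [3,4] "slowly" : ((N/PP)\(PP/N))\S
  [4,5] "built" : S\(N/PP)

[0,1] (PP/N)/S  lex  "today"
[1,2] S  lex  "song"
[0,2] PP/N  >  k=1
[2,3] S  lex  "idea"
[3,4] ((N/PP)\(PP/N))\S  lex  "slowly"
[2,4] (N/PP)\(PP/N)  <  k=3
[0,4] N/PP  <  k=2
[4,5] S\(N/PP)  lex  "built"
[0,5] S  <  k=4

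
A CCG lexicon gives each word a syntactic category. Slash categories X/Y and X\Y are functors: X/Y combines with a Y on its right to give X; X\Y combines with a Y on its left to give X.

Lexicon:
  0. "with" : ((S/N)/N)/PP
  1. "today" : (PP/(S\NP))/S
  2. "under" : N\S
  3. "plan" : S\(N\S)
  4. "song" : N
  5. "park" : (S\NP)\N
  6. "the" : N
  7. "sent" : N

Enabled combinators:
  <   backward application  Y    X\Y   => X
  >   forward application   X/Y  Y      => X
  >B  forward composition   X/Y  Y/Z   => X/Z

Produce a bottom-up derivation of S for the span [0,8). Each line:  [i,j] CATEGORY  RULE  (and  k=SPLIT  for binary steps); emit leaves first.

[0,1] ((S/N)/N)/PP  lex  "with"
[1,2] (PP/(S\NP))/S  lex  "today"
[2,3] N\S  lex  "under"
[3,4] S\(N\S)  lex  "plan"
[2,4] S  <  k=3
[1,4] PP/(S\NP)  >  k=2
[4,5] N  lex  "song"
[5,6] (S\NP)\N  lex  "park"
[4,6] S\NP  <  k=5
[1,6] PP  >  k=4
[0,6] (S/N)/N  >  k=1
[6,7] N  lex  "the"
[0,7] S/N  >  k=6
[7,8] N  lex  "sent"
[0,8] S  >  k=7

[0,8] S   >
  [0,7] S/N   >
    [0,6] (S/N)/N   >
      [0,1] "with" : ((S/N)/N)/PP
      [1,6] PP   >
        [1,4] PP/(S\NP)   >
          [1,2] "today" : (PP/(S\NP))/S
          [2,4] S   <
            [2,3] "under" : N\S
            [3,4] "plan" : S\(N\S)
        [4,6] S\NP   <
          [4,5] "song" : N
          [5,6] "park" : (S\NP)\N
    [6,7] "the" : N
  [7,8] "sent" : N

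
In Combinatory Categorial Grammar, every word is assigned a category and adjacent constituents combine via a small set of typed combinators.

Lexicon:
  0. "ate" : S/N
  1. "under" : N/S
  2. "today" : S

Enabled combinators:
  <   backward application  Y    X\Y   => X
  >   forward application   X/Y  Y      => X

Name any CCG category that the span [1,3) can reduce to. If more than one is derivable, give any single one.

N

[0,3] S   >
  [0,1] "ate" : S/N
  [1,3] N   >
    [1,2] "under" : N/S
    [2,3] "today" : S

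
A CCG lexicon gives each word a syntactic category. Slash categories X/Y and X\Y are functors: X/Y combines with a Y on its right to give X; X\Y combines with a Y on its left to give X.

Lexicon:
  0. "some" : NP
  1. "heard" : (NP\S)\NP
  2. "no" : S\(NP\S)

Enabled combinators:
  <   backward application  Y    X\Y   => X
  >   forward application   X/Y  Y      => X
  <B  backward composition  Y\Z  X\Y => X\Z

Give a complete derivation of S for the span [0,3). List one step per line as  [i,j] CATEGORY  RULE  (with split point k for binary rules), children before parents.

[0,3] S   <
  [0,1] "some" : NP
  [1,3] S\NP   <B
    [1,2] "heard" : (NP\S)\NP
    [2,3] "no" : S\(NP\S)

[0,1] NP  lex  "some"
[1,2] (NP\S)\NP  lex  "heard"
[2,3] S\(NP\S)  lex  "no"
[1,3] S\NP  <B  k=2
[0,3] S  <  k=1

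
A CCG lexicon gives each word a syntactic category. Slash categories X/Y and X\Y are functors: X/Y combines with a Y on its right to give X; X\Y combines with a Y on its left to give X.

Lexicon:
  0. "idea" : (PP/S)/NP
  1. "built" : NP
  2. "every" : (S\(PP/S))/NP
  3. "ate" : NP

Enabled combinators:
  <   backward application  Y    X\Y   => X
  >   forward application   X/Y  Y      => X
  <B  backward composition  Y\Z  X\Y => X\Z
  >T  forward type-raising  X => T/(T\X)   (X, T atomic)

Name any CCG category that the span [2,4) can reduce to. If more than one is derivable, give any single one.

S\(PP/S)

[0,4] S   <
  [0,2] PP/S   >
    [0,1] "idea" : (PP/S)/NP
    [1,2] "built" : NP
  [2,4] S\(PP/S)   >
    [2,3] "every" : (S\(PP/S))/NP
    [3,4] "ate" : NP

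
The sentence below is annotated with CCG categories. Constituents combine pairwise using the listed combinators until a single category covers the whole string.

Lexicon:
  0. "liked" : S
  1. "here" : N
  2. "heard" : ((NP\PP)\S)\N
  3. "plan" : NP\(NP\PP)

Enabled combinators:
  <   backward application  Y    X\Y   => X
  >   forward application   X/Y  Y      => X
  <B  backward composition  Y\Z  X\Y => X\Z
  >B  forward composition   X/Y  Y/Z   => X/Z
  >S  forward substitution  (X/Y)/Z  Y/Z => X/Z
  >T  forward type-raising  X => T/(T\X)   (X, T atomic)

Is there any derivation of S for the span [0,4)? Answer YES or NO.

NO

S N ((NP\PP)\S)\N NP\(NP\PP)
CKY chart[0,4] = {N/(N\NP), NP, NP/(NP\NP), PP/(PP\NP), S/(S\NP)}; S ∉ chart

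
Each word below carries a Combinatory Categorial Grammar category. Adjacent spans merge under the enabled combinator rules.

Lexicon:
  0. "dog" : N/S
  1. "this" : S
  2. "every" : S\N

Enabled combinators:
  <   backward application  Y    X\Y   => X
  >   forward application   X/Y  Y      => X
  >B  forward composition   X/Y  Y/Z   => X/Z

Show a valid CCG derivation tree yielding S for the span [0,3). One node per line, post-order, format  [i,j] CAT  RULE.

[0,1] N/S  lex  "dog"
[1,2] S  lex  "this"
[0,2] N  >  k=1
[2,3] S\N  lex  "every"
[0,3] S  <  k=2

[0,3] S   <
  [0,2] N   >
    [0,1] "dog" : N/S
    [1,2] "this" : S
  [2,3] "every" : S\N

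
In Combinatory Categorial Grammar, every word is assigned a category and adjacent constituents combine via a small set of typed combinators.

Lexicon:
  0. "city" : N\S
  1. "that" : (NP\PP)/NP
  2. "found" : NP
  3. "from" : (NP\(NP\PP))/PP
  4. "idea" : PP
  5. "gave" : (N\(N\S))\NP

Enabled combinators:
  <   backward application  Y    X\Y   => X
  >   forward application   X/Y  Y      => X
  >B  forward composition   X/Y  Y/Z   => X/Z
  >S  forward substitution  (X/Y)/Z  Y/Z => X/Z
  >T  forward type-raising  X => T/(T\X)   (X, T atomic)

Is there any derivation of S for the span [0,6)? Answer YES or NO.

NO

N\S (NP\PP)/NP NP (NP\(NP\PP))/PP PP (N\(N\S))\NP
CKY chart[0,6] = {N, N/(N\N), NP/(NP\N), PP/(PP\N), S/(S\N)}; S ∉ chart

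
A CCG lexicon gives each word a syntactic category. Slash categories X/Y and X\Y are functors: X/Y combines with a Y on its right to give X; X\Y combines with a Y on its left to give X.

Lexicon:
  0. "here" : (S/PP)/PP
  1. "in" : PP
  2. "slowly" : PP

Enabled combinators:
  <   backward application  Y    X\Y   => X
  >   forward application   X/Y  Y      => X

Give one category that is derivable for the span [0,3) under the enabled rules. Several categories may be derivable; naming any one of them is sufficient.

S

[0,3] S   >
  [0,2] S/PP   >
    [0,1] "here" : (S/PP)/PP
    [1,2] "in" : PP
  [2,3] "slowly" : PP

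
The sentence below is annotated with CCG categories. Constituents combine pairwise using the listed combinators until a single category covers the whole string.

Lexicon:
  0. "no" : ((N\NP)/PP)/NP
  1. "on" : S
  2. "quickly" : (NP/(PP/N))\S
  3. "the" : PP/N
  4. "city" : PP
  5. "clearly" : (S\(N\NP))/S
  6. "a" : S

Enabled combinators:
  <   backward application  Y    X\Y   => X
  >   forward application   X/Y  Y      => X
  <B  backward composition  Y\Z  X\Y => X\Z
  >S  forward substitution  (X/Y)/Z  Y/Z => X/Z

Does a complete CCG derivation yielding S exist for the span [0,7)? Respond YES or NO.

YES

[0,7] S   <
  [0,5] N\NP   >
    [0,4] (N\NP)/PP   >
      [0,1] "no" : ((N\NP)/PP)/NP
      [1,4] NP   >
        [1,3] NP/(PP/N)   <
          [1,2] "on" : S
          [2,3] "quickly" : (NP/(PP/N))\S
        [3,4] "the" : PP/N
    [4,5] "city" : PP
  [5,7] S\(N\NP)   >
    [5,6] "clearly" : (S\(N\NP))/S
    [6,7] "a" : S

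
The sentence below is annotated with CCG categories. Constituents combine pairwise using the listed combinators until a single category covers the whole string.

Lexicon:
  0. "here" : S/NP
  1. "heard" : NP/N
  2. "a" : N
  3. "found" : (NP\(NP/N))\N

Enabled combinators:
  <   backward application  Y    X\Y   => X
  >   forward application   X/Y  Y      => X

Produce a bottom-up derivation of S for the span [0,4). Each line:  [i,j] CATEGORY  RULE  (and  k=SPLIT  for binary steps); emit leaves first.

[0,1] S/NP  lex  "here"
[1,2] NP/N  lex  "heard"
[2,3] N  lex  "a"
[3,4] (NP\(NP/N))\N  lex  "found"
[2,4] NP\(NP/N)  <  k=3
[1,4] NP  <  k=2
[0,4] S  >  k=1

[0,4] S   >
  [0,1] "here" : S/NP
  [1,4] NP   <
    [1,2] "heard" : NP/N
    [2,4] NP\(NP/N)   <
      [2,3] "a" : N
      [3,4] "found" : (NP\(NP/N))\N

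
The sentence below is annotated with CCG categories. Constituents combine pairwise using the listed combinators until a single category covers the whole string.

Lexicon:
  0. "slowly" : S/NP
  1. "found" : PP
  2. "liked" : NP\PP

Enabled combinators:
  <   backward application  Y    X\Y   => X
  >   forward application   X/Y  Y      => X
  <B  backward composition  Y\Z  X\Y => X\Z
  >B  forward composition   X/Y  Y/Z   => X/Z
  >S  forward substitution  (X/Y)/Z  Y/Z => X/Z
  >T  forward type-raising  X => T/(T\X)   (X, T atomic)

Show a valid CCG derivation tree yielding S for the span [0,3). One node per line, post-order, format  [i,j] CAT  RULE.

[0,3] S   >
  [0,1] "slowly" : S/NP
  [1,3] NP   <
    [1,2] "found" : PP
    [2,3] "liked" : NP\PP

[0,1] S/NP  lex  "slowly"
[1,2] PP  lex  "found"
[2,3] NP\PP  lex  "liked"
[1,3] NP  <  k=2
[0,3] S  >  k=1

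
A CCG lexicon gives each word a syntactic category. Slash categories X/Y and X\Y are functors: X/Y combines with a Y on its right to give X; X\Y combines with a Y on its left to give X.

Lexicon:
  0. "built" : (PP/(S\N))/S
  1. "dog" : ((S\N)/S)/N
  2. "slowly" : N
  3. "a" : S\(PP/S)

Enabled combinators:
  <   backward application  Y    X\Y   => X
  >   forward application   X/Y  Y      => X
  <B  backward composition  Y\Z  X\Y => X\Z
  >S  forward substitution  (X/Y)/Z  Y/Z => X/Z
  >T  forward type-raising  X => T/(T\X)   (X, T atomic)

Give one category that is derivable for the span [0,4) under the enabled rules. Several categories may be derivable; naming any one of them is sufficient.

[0,4] S   <
  [0,3] PP/S   >S
    [0,1] "built" : (PP/(S\N))/S
    [1,3] (S\N)/S   >
      [1,2] "dog" : ((S\N)/S)/N
      [2,3] "slowly" : N
  [3,4] "a" : S\(PP/S)

S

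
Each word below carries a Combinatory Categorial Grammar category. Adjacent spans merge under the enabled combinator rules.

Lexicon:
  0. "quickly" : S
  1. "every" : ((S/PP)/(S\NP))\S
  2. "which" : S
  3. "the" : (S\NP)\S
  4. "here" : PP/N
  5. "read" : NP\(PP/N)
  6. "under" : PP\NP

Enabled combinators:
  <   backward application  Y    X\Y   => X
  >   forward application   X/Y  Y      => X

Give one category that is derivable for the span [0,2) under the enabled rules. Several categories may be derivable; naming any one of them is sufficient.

(S/PP)/(S\NP)

[0,7] S   >
  [0,4] S/PP   >
    [0,2] (S/PP)/(S\NP)   <
      [0,1] "quickly" : S
      [1,2] "every" : ((S/PP)/(S\NP))\S
    [2,4] S\NP   <
      [2,3] "which" : S
      [3,4] "the" : (S\NP)\S
  [4,7] PP   <
    [4,6] NP   <
      [4,5] "here" : PP/N
      [5,6] "read" : NP\(PP/N)
    [6,7] "under" : PP\NP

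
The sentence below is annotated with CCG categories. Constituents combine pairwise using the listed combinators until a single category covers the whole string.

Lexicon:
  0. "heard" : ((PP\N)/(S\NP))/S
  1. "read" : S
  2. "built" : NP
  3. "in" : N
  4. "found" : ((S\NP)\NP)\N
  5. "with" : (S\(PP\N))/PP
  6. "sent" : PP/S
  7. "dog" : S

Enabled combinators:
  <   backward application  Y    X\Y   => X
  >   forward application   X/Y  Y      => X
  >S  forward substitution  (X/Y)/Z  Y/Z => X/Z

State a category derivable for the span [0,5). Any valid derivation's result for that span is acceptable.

[0,8] S   <
  [0,5] PP\N   >
    [0,2] (PP\N)/(S\NP)   >
      [0,1] "heard" : ((PP\N)/(S\NP))/S
      [1,2] "read" : S
    [2,5] S\NP   <
      [2,3] "built" : NP
      [3,5] (S\NP)\NP   <
        [3,4] "in" : N
        [4,5] "found" : ((S\NP)\NP)\N
  [5,8] S\(PP\N)   >
    [5,6] "with" : (S\(PP\N))/PP
    [6,8] PP   >
      [6,7] "sent" : PP/S
      [7,8] "dog" : S

PP\N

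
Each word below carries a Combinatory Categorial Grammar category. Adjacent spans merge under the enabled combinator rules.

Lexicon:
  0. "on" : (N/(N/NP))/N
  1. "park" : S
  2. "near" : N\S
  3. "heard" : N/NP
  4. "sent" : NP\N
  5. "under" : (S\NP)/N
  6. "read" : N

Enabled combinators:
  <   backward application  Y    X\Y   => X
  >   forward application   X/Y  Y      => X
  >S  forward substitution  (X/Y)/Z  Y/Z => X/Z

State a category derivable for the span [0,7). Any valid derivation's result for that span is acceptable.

S

[0,7] S   <
  [0,5] NP   <
    [0,4] N   >
      [0,3] N/(N/NP)   >
        [0,1] "on" : (N/(N/NP))/N
        [1,3] N   <
          [1,2] "park" : S
          [2,3] "near" : N\S
      [3,4] "heard" : N/NP
    [4,5] "sent" : NP\N
  [5,7] S\NP   >
    [5,6] "under" : (S\NP)/N
    [6,7] "read" : N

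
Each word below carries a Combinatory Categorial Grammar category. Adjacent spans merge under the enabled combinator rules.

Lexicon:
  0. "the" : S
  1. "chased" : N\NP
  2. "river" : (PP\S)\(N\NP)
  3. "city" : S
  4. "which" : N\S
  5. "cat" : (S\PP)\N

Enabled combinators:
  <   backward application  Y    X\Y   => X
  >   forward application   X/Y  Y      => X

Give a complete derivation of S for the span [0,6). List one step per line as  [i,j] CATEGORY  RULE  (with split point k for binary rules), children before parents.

[0,1] S  lex  "the"
[1,2] N\NP  lex  "chased"
[2,3] (PP\S)\(N\NP)  lex  "river"
[1,3] PP\S  <  k=2
[0,3] PP  <  k=1
[3,4] S  lex  "city"
[4,5] N\S  lex  "which"
[3,5] N  <  k=4
[5,6] (S\PP)\N  lex  "cat"
[3,6] S\PP  <  k=5
[0,6] S  <  k=3

[0,6] S   <
  [0,3] PP   <
    [0,1] "the" : S
    [1,3] PP\S   <
      [1,2] "chased" : N\NP
      [2,3] "river" : (PP\S)\(N\NP)
  [3,6] S\PP   <
    [3,5] N   <
      [3,4] "city" : S
      [4,5] "which" : N\S
    [5,6] "cat" : (S\PP)\N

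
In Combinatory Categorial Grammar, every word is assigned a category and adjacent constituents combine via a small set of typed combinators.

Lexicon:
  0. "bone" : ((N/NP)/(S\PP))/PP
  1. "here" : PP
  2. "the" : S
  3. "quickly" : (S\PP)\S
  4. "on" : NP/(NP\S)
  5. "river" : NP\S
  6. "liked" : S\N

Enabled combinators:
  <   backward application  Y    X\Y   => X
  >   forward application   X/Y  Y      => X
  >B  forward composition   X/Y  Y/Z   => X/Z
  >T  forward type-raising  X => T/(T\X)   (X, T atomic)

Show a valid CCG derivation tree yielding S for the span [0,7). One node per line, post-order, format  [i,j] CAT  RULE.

[0,1] ((N/NP)/(S\PP))/PP  lex  "bone"
[1,2] PP  lex  "here"
[0,2] (N/NP)/(S\PP)  >  k=1
[2,3] S  lex  "the"
[3,4] (S\PP)\S  lex  "quickly"
[2,4] S\PP  <  k=3
[0,4] N/NP  >  k=2
[4,5] NP/(NP\S)  lex  "on"
[5,6] NP\S  lex  "river"
[4,6] NP  >  k=5
[0,6] N  >  k=4
[6,7] S\N  lex  "liked"
[0,7] S  <  k=6

[0,7] S   <
  [0,6] N   >
    [0,4] N/NP   >
      [0,2] (N/NP)/(S\PP)   >
        [0,1] "bone" : ((N/NP)/(S\PP))/PP
        [1,2] "here" : PP
      [2,4] S\PP   <
        [2,3] "the" : S
        [3,4] "quickly" : (S\PP)\S
    [4,6] NP   >
      [4,5] "on" : NP/(NP\S)
      [5,6] "river" : NP\S
  [6,7] "liked" : S\N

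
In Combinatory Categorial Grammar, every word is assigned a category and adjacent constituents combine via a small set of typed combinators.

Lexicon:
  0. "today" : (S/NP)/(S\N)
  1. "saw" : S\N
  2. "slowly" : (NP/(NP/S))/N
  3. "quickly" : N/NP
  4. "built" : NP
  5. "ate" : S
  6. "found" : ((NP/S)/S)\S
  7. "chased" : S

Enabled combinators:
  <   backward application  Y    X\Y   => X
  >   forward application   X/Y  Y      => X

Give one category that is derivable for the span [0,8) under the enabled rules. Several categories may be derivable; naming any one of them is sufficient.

S

[0,8] S   >
  [0,2] S/NP   >
    [0,1] "today" : (S/NP)/(S\N)
    [1,2] "saw" : S\N
  [2,8] NP   >
    [2,5] NP/(NP/S)   >
      [2,3] "slowly" : (NP/(NP/S))/N
      [3,5] N   >
        [3,4] "quickly" : N/NP
        [4,5] "built" : NP
    [5,8] NP/S   >
      [5,7] (NP/S)/S   <
        [5,6] "ate" : S
        [6,7] "found" : ((NP/S)/S)\S
      [7,8] "chased" : S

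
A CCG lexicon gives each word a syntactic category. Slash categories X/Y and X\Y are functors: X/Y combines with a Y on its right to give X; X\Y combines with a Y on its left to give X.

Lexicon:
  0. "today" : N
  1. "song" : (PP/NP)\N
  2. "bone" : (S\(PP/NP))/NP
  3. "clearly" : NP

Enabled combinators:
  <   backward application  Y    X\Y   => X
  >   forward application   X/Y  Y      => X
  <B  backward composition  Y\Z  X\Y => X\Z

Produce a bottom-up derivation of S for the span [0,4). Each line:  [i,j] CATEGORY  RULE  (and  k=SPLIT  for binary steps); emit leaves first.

[0,4] S   <
  [0,1] "today" : N
  [1,4] S\N   <B
    [1,2] "song" : (PP/NP)\N
    [2,4] S\(PP/NP)   >
      [2,3] "bone" : (S\(PP/NP))/NP
      [3,4] "clearly" : NP

[0,1] N  lex  "today"
[1,2] (PP/NP)\N  lex  "song"
[2,3] (S\(PP/NP))/NP  lex  "bone"
[3,4] NP  lex  "clearly"
[2,4] S\(PP/NP)  >  k=3
[1,4] S\N  <B  k=2
[0,4] S  <  k=1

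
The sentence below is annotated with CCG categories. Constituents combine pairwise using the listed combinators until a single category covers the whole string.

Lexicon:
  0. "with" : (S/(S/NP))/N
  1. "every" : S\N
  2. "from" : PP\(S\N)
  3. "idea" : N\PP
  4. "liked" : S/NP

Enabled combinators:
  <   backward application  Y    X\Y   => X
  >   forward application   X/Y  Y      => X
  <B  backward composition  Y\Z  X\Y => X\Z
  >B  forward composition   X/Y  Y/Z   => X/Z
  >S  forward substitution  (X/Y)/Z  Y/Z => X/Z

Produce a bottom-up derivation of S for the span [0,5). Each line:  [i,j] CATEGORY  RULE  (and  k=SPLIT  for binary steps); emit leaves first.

[0,5] S   >
  [0,4] S/(S/NP)   >
    [0,1] "with" : (S/(S/NP))/N
    [1,4] N   <
      [1,3] PP   <
        [1,2] "every" : S\N
        [2,3] "from" : PP\(S\N)
      [3,4] "idea" : N\PP
  [4,5] "liked" : S/NP

[0,1] (S/(S/NP))/N  lex  "with"
[1,2] S\N  lex  "every"
[2,3] PP\(S\N)  lex  "from"
[1,3] PP  <  k=2
[3,4] N\PP  lex  "idea"
[1,4] N  <  k=3
[0,4] S/(S/NP)  >  k=1
[4,5] S/NP  lex  "liked"
[0,5] S  >  k=4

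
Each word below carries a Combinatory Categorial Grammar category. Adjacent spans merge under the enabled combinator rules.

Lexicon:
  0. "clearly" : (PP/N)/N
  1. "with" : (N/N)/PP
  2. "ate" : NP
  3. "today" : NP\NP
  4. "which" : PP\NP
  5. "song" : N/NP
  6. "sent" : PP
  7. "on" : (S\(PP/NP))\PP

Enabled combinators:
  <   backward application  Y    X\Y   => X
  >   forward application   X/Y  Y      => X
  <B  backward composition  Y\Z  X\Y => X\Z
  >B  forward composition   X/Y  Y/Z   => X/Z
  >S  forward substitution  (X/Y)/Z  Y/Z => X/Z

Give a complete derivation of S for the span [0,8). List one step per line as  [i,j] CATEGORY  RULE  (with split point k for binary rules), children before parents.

[0,1] (PP/N)/N  lex  "clearly"
[1,2] (N/N)/PP  lex  "with"
[2,3] NP  lex  "ate"
[3,4] NP\NP  lex  "today"
[4,5] PP\NP  lex  "which"
[3,5] PP\NP  <B  k=4
[2,5] PP  <  k=3
[1,5] N/N  >  k=2
[0,5] PP/N  >S  k=1
[5,6] N/NP  lex  "song"
[0,6] PP/NP  >B  k=5
[6,7] PP  lex  "sent"
[7,8] (S\(PP/NP))\PP  lex  "on"
[6,8] S\(PP/NP)  <  k=7
[0,8] S  <  k=6

[0,8] S   <
  [0,6] PP/NP   >B
    [0,5] PP/N   >S
      [0,1] "clearly" : (PP/N)/N
      [1,5] N/N   >
        [1,2] "with" : (N/N)/PP
        [2,5] PP   <
          [2,3] "ate" : NP
          [3,5] PP\NP   <B
            [3,4] "today" : NP\NP
            [4,5] "which" : PP\NP
    [5,6] "song" : N/NP
  [6,8] S\(PP/NP)   <
    [6,7] "sent" : PP
    [7,8] "on" : (S\(PP/NP))\PP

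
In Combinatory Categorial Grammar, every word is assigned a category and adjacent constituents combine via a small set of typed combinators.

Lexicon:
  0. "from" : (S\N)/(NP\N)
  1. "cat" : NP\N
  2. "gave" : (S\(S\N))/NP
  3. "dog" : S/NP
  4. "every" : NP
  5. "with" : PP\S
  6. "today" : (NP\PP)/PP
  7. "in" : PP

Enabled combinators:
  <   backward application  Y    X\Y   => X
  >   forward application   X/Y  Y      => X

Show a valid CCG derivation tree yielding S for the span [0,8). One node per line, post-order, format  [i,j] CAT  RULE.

[0,1] (S\N)/(NP\N)  lex  "from"
[1,2] NP\N  lex  "cat"
[0,2] S\N  >  k=1
[2,3] (S\(S\N))/NP  lex  "gave"
[3,4] S/NP  lex  "dog"
[4,5] NP  lex  "every"
[3,5] S  >  k=4
[5,6] PP\S  lex  "with"
[3,6] PP  <  k=5
[6,7] (NP\PP)/PP  lex  "today"
[7,8] PP  lex  "in"
[6,8] NP\PP  >  k=7
[3,8] NP  <  k=6
[2,8] S\(S\N)  >  k=3
[0,8] S  <  k=2

[0,8] S   <
  [0,2] S\N   >
    [0,1] "from" : (S\N)/(NP\N)
    [1,2] "cat" : NP\N
  [2,8] S\(S\N)   >
    [2,3] "gave" : (S\(S\N))/NP
    [3,8] NP   <
      [3,6] PP   <
        [3,5] S   >
          [3,4] "dog" : S/NP
          [4,5] "every" : NP
        [5,6] "with" : PP\S
      [6,8] NP\PP   >
        [6,7] "today" : (NP\PP)/PP
        [7,8] "in" : PP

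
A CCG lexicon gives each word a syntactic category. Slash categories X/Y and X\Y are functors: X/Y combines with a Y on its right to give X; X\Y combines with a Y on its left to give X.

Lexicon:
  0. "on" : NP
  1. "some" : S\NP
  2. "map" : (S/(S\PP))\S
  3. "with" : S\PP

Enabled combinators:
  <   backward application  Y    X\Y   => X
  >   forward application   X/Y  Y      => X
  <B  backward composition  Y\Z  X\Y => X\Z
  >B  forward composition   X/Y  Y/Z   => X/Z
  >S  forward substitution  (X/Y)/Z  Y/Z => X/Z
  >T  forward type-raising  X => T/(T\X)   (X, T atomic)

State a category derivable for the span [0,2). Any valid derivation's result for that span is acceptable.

[0,4] S   >
  [0,3] S/(S\PP)   <
    [0,2] S   <
      [0,1] "on" : NP
      [1,2] "some" : S\NP
    [2,3] "map" : (S/(S\PP))\S
  [3,4] "with" : S\PP

S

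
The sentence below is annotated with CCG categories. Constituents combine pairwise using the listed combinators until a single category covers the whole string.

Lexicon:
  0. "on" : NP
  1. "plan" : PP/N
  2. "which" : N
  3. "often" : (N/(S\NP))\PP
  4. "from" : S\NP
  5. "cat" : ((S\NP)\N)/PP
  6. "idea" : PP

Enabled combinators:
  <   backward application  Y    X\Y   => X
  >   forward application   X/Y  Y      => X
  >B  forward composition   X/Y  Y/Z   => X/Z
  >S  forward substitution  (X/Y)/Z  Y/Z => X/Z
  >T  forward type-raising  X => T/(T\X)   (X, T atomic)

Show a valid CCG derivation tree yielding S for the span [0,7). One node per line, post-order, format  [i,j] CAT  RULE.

[0,1] NP  lex  "on"
[0,1] S/(S\NP)  >T
[1,2] PP/N  lex  "plan"
[2,3] N  lex  "which"
[1,3] PP  >  k=2
[3,4] (N/(S\NP))\PP  lex  "often"
[1,4] N/(S\NP)  <  k=3
[4,5] S\NP  lex  "from"
[1,5] N  >  k=4
[5,6] ((S\NP)\N)/PP  lex  "cat"
[6,7] PP  lex  "idea"
[5,7] (S\NP)\N  >  k=6
[1,7] S\NP  <  k=5
[0,7] S  >  k=1

[0,7] S   >
  [0,1] S/(S\NP)   >T
    [0,1] "on" : NP
  [1,7] S\NP   <
    [1,5] N   >
      [1,4] N/(S\NP)   <
        [1,3] PP   >
          [1,2] "plan" : PP/N
          [2,3] "which" : N
        [3,4] "often" : (N/(S\NP))\PP
      [4,5] "from" : S\NP
    [5,7] (S\NP)\N   >
      [5,6] "cat" : ((S\NP)\N)/PP
      [6,7] "idea" : PP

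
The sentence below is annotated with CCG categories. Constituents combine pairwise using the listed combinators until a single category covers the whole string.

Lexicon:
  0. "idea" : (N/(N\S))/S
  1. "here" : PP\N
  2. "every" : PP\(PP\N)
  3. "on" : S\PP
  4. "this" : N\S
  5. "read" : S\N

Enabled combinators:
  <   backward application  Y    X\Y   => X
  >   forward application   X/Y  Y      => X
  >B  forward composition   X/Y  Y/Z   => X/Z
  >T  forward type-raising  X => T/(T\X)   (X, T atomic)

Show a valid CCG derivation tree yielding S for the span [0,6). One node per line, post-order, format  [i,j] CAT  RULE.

[0,6] S   <
  [0,5] N   >
    [0,4] N/(N\S)   >
      [0,1] "idea" : (N/(N\S))/S
      [1,4] S   <
        [1,3] PP   <
          [1,2] "here" : PP\N
          [2,3] "every" : PP\(PP\N)
        [3,4] "on" : S\PP
    [4,5] "this" : N\S
  [5,6] "read" : S\N

[0,1] (N/(N\S))/S  lex  "idea"
[1,2] PP\N  lex  "here"
[2,3] PP\(PP\N)  lex  "every"
[1,3] PP  <  k=2
[3,4] S\PP  lex  "on"
[1,4] S  <  k=3
[0,4] N/(N\S)  >  k=1
[4,5] N\S  lex  "this"
[0,5] N  >  k=4
[5,6] S\N  lex  "read"
[0,6] S  <  k=5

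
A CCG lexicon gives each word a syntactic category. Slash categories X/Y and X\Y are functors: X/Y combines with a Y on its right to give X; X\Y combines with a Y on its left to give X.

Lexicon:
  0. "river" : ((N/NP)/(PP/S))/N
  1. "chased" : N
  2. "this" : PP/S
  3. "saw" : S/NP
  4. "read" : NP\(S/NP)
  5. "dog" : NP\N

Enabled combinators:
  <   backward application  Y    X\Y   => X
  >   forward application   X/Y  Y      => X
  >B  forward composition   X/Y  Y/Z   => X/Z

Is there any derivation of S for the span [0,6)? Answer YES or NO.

NO

((N/NP)/(PP/S))/N N PP/S S/NP NP\(S/NP) NP\N
CKY chart[0,6] = {NP}; S ∉ chart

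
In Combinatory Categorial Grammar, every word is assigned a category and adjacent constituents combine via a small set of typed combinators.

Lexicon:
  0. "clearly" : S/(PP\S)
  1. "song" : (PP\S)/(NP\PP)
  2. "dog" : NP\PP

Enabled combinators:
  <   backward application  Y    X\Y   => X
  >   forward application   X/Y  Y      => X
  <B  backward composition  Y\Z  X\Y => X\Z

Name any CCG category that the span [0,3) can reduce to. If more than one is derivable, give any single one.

S

[0,3] S   >
  [0,1] "clearly" : S/(PP\S)
  [1,3] PP\S   >
    [1,2] "song" : (PP\S)/(NP\PP)
    [2,3] "dog" : NP\PP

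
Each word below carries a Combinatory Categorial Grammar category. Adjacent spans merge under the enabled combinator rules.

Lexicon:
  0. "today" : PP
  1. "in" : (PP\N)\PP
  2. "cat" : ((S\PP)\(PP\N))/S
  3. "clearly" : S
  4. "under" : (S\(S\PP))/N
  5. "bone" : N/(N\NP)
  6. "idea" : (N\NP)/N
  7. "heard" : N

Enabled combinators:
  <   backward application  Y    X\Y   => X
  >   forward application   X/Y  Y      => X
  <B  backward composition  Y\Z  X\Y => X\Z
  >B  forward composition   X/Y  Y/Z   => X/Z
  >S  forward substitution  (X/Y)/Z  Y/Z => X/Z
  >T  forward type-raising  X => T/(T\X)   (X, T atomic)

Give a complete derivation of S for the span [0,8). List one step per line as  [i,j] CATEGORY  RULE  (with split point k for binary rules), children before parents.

[0,1] PP  lex  "today"
[1,2] (PP\N)\PP  lex  "in"
[0,2] PP\N  <  k=1
[2,3] ((S\PP)\(PP\N))/S  lex  "cat"
[3,4] S  lex  "clearly"
[2,4] (S\PP)\(PP\N)  >  k=3
[0,4] S\PP  <  k=2
[4,5] (S\(S\PP))/N  lex  "under"
[5,6] N/(N\NP)  lex  "bone"
[6,7] (N\NP)/N  lex  "idea"
[7,8] N  lex  "heard"
[6,8] N\NP  >  k=7
[5,8] N  >  k=6
[4,8] S\(S\PP)  >  k=5
[0,8] S  <  k=4

[0,8] S   <
  [0,4] S\PP   <
    [0,2] PP\N   <
      [0,1] "today" : PP
      [1,2] "in" : (PP\N)\PP
    [2,4] (S\PP)\(PP\N)   >
      [2,3] "cat" : ((S\PP)\(PP\N))/S
      [3,4] "clearly" : S
  [4,8] S\(S\PP)   >
    [4,5] "under" : (S\(S\PP))/N
    [5,8] N   >
      [5,6] "bone" : N/(N\NP)
      [6,8] N\NP   >
        [6,7] "idea" : (N\NP)/N
        [7,8] "heard" : N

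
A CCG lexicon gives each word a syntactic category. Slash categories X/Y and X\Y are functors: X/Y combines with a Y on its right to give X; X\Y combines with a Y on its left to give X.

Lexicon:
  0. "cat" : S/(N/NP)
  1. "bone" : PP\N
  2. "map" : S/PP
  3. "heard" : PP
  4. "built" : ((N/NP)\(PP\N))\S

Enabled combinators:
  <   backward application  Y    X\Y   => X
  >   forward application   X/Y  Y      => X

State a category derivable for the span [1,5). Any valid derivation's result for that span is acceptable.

N/NP

[0,5] S   >
  [0,1] "cat" : S/(N/NP)
  [1,5] N/NP   <
    [1,2] "bone" : PP\N
    [2,5] (N/NP)\(PP\N)   <
      [2,4] S   >
        [2,3] "map" : S/PP
        [3,4] "heard" : PP
      [4,5] "built" : ((N/NP)\(PP\N))\S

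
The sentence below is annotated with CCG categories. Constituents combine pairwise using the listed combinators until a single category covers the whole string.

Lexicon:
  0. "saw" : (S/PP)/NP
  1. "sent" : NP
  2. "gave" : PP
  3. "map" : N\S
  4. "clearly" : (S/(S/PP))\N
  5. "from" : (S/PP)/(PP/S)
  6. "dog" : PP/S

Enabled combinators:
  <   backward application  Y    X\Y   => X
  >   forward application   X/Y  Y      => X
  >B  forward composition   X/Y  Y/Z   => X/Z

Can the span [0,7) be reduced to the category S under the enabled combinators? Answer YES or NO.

YES

[0,7] S   >
  [0,5] S/(S/PP)   <
    [0,4] N   <
      [0,3] S   >
        [0,2] S/PP   >
          [0,1] "saw" : (S/PP)/NP
          [1,2] "sent" : NP
        [2,3] "gave" : PP
      [3,4] "map" : N\S
    [4,5] "clearly" : (S/(S/PP))\N
  [5,7] S/PP   >
    [5,6] "from" : (S/PP)/(PP/S)
    [6,7] "dog" : PP/S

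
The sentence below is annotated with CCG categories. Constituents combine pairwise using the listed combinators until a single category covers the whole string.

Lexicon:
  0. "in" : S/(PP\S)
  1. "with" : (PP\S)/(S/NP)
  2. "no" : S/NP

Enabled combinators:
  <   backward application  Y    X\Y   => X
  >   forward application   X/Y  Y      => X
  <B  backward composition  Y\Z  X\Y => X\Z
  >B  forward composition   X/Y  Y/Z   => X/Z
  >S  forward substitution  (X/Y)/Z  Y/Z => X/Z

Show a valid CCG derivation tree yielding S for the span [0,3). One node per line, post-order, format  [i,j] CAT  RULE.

[0,3] S   >
  [0,1] "in" : S/(PP\S)
  [1,3] PP\S   >
    [1,2] "with" : (PP\S)/(S/NP)
    [2,3] "no" : S/NP

[0,1] S/(PP\S)  lex  "in"
[1,2] (PP\S)/(S/NP)  lex  "with"
[2,3] S/NP  lex  "no"
[1,3] PP\S  >  k=2
[0,3] S  >  k=1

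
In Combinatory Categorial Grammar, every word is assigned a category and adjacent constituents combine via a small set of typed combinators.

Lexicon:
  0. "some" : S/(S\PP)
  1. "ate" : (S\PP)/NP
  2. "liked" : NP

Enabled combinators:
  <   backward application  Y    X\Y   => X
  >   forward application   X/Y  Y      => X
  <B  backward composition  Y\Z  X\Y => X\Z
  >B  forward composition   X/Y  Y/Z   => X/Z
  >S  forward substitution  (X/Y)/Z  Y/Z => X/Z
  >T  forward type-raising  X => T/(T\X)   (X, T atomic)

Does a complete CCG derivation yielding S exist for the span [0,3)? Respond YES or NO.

YES

[0,3] S   >
  [0,1] "some" : S/(S\PP)
  [1,3] S\PP   >
    [1,2] "ate" : (S\PP)/NP
    [2,3] "liked" : NP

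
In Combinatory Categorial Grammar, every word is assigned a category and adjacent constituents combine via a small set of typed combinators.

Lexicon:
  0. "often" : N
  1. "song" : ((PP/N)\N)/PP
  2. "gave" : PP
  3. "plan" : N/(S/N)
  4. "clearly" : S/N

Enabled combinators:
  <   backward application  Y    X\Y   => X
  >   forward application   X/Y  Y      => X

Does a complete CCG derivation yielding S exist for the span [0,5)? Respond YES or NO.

N ((PP/N)\N)/PP PP N/(S/N) S/N
CKY chart[0,5] = {PP}; S ∉ chart

NO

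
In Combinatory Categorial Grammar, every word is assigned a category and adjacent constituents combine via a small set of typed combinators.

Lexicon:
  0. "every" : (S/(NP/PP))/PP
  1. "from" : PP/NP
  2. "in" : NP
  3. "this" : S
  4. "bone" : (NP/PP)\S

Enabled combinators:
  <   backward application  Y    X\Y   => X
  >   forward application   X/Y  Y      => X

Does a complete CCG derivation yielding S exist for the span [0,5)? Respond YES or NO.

[0,5] S   >
  [0,3] S/(NP/PP)   >
    [0,1] "every" : (S/(NP/PP))/PP
    [1,3] PP   >
      [1,2] "from" : PP/NP
      [2,3] "in" : NP
  [3,5] NP/PP   <
    [3,4] "this" : S
    [4,5] "bone" : (NP/PP)\S

YES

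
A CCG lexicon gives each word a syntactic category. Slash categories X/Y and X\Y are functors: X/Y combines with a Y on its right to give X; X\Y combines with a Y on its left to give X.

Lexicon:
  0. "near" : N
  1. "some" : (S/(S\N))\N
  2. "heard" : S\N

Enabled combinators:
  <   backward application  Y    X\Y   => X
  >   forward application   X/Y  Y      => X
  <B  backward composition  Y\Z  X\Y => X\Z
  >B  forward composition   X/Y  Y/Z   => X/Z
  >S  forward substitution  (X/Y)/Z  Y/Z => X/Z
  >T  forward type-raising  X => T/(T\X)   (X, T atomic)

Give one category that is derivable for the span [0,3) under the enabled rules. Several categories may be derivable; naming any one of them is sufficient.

S

[0,3] S   >
  [0,2] S/(S\N)   <
    [0,1] "near" : N
    [1,2] "some" : (S/(S\N))\N
  [2,3] "heard" : S\N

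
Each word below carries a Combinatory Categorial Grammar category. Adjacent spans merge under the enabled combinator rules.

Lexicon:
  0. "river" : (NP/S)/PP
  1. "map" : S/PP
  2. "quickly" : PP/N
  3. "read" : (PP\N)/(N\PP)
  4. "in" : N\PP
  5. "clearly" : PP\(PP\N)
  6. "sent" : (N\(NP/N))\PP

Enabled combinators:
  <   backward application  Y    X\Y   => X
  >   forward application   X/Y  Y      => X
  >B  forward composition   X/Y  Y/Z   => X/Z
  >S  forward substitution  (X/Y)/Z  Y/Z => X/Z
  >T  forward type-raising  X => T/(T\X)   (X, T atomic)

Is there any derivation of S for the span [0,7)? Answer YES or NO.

(NP/S)/PP S/PP PP/N (PP\N)/(N\PP) N\PP PP\(PP\N) (N\(NP/N))\PP
CKY chart[0,7] = {N, N/(N\N), NP/(NP\N), PP/(PP\N), S/(S\N)}; S ∉ chart

NO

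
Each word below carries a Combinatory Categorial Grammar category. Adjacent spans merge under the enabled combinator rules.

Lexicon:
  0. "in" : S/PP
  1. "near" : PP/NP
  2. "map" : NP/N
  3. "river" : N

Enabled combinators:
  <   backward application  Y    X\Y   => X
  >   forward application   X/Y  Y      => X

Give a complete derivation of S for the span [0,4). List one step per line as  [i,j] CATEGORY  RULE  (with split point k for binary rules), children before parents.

[0,4] S   >
  [0,1] "in" : S/PP
  [1,4] PP   >
    [1,2] "near" : PP/NP
    [2,4] NP   >
      [2,3] "map" : NP/N
      [3,4] "river" : N

[0,1] S/PP  lex  "in"
[1,2] PP/NP  lex  "near"
[2,3] NP/N  lex  "map"
[3,4] N  lex  "river"
[2,4] NP  >  k=3
[1,4] PP  >  k=2
[0,4] S  >  k=1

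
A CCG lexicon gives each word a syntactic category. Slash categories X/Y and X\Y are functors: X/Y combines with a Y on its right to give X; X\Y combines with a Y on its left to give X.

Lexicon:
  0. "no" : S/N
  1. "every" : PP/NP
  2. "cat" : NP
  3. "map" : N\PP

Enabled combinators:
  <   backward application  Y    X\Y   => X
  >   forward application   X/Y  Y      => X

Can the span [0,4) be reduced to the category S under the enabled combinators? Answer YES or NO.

YES

[0,4] S   >
  [0,1] "no" : S/N
  [1,4] N   <
    [1,3] PP   >
      [1,2] "every" : PP/NP
      [2,3] "cat" : NP
    [3,4] "map" : N\PP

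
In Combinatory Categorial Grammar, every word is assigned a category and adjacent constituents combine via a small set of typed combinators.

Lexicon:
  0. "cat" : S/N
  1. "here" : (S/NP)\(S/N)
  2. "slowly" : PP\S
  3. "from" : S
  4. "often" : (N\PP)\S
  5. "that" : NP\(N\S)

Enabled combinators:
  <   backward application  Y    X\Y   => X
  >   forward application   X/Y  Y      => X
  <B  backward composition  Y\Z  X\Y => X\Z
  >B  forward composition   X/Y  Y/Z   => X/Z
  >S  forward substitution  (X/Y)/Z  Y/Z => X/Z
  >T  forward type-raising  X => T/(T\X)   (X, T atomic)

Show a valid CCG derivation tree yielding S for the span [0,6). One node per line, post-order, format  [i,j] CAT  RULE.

[0,6] S   >
  [0,2] S/NP   <
    [0,1] "cat" : S/N
    [1,2] "here" : (S/NP)\(S/N)
  [2,6] NP   <
    [2,5] N\S   <B
      [2,3] "slowly" : PP\S
      [3,5] N\PP   <
        [3,4] "from" : S
        [4,5] "often" : (N\PP)\S
    [5,6] "that" : NP\(N\S)

[0,1] S/N  lex  "cat"
[1,2] (S/NP)\(S/N)  lex  "here"
[0,2] S/NP  <  k=1
[2,3] PP\S  lex  "slowly"
[3,4] S  lex  "from"
[4,5] (N\PP)\S  lex  "often"
[3,5] N\PP  <  k=4
[2,5] N\S  <B  k=3
[5,6] NP\(N\S)  lex  "that"
[2,6] NP  <  k=5
[0,6] S  >  k=2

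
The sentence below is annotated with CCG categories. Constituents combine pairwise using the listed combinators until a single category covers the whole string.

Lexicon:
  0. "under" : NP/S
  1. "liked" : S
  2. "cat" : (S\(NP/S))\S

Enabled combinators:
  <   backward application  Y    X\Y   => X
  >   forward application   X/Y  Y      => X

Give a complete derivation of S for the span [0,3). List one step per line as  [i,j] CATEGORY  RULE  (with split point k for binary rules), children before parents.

[0,1] NP/S  lex  "under"
[1,2] S  lex  "liked"
[2,3] (S\(NP/S))\S  lex  "cat"
[1,3] S\(NP/S)  <  k=2
[0,3] S  <  k=1

[0,3] S   <
  [0,1] "under" : NP/S
  [1,3] S\(NP/S)   <
    [1,2] "liked" : S
    [2,3] "cat" : (S\(NP/S))\S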